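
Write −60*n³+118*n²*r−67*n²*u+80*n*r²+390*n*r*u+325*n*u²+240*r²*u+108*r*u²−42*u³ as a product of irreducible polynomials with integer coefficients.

−(15*n+8*r−2*u)*(4*n−10*r−7*u)*(n+3*u)

Group: 4*n*(−15*n²−8*n*r−43*n*u−24*r*u+6*u²) + (−10*r−7*u)*(−15*n²−8*n*r−43*n*u−24*r*u+6*u²); both groups contain (−15*n²−8*n*r−43*n*u−24*r*u+6*u²), so (4*n−10*r−7*u) is a factor with cofactor −15*n²−8*n*r−43*n*u−24*r*u+6*u².
The cofactor groups again: −15*n²−8*n*r−43*n*u−24*r*u+6*u² = −15*n*(n+3*u) + (−8*r+2*u)*(n+3*u); both groups contain (n+3*u), giving −(15*n+8*r−2*u)*(n+3*u).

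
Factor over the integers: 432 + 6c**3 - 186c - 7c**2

Testing divisors of the constant over divisors of the leading coefficient, c = 9/2 is a root, so (2c - 9) is a factor; dividing leaves 3c**2 + 10c - 48.
The remaining quadratic factors as (3c - 8)(c + 6).

(2c - 9)(3c - 8)(c + 6)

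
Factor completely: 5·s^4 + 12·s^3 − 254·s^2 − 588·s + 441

Testing divisors of the constant over divisors of the leading coefficient, s = −7 is a root, so (s + 7) is a factor; dividing leaves 5·s^3 − 23·s^2 − 93·s + 63.
Then s = 7 is a root, so (s − 7) is a factor; dividing leaves 5·s^2 + 12·s − 9.
The remaining quadratic factors as (s + 3)(5·s − 3).

(5·s − 3)·(s + 3)·(s + 7)·(s − 7)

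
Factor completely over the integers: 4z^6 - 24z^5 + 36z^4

4z^4(z - 3)^2

Factor out 4z^4 first: what remains is z^2 - 6z + 9.
Recognize a perfect-square trinomial with the parts z and 3.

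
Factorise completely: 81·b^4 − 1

(3·b + 1)·(3·b − 1)·(9·b^2 + 1)

(3·b)⁴ − (1)⁴ = ((3·b)² − (1)²)((3·b)² + (1)²); the first factor splits again, the second (9·b^2 + 1) is irreducible.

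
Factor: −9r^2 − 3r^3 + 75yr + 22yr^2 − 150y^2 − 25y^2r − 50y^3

Group: 10y(−5y^2 − 4yr − 15y + r^2 + 3r) − 3r(−5y^2 − 4yr − 15y + r^2 + 3r); both groups contain (−5y^2 − 4yr − 15y + r^2 + 3r), so (10y − 3r) is a factor with cofactor −5y^2 − 4yr − 15y + r^2 + 3r.
The cofactor groups again: −5y^2 − 4yr − 15y + r^2 + 3r = −5y(y + r + 3) + r(y + r + 3); both groups contain (y + r + 3), giving −(5y − r)(y + r + 3).

−(10y − 3r)(5y − r)(y + r + 3)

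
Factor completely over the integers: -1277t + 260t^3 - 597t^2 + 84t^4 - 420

Trying the rational-root candidates, t = -3/7 is a root, so (7t + 3) is a factor; dividing leaves 12t^3 + 32t^2 - 99t - 140.
Continuing, t = -7/6 is a root, giving the factor (6t + 7) and quotient 2t^2 + 3t - 20.
The remaining quadratic factors as (t + 4)(2t - 5).

(2t - 5)(6t + 7)(7t + 3)(t + 4)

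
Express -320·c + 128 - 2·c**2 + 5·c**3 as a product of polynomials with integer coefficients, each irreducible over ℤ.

Among the possible rational roots, c = 2/5 is a root, so (5·c - 2) divides it; the quotient is c**2 - 64.
The remaining quadratic factors as (c - 8)(c + 8).

(5·c - 2)·(c + 8)·(c - 8)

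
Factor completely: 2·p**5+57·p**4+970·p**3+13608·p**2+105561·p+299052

Testing divisors of the constant over divisors of the leading coefficient, p = -13/2 is a root, so (2·p+13) is a factor; dividing leaves p**4+22·p**3+342·p**2+4581·p+23004.
Next, p = -12 is a root, giving the factor (p+12) and quotient p**3+10·p**2+222·p+1917.
Then p = -9 is a root, so (p+9) is a factor; dividing leaves p**2+p+213.
The quadratic p**2+p+213 has discriminant -851 < 0 and is irreducible over ℤ.

(2·p+13)·(p+12)·(p+9)·(p**2+p+213)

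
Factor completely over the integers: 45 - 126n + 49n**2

(7n - 15)(7n - 3)

Need a pair with product 49·45 = 2205 and sum -126: that's -21 and -105.
Split the middle term: 49n**2 - 21n - 105n + 45 = 7n(7n - 3) - 15(7n - 3).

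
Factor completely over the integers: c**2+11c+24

Two integers with product 24 and sum 11 are 8 and 3.

(c+3)(c+8)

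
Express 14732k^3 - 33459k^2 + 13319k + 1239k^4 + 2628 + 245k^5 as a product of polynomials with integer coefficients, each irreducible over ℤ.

Testing divisors of the constant over divisors of the leading coefficient, k = -1/7 is a root, giving the factor (7k + 1) and quotient 35k^4 + 172k^3 + 2080k^2 - 5077k + 2628.
Continuing, k = 9/7 is a root, so (7k - 9) divides it; the quotient is 5k^3 + 31k^2 + 337k - 292.
Then k = 4/5 is a root, so (5k - 4) is a factor; dividing leaves k^2 + 7k + 73.
The quadratic k^2 + 7k + 73 has discriminant -243 < 0 and is irreducible over ℤ.

(5k - 4)(7k + 1)(7k - 9)(k^2 + 7k + 73)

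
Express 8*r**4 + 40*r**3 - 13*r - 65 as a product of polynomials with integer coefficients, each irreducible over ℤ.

Group as (8*r**4 - 13*r) + (40*r**3 - 65) = r*(8*r**3 - 13) + 5*(8*r**3 - 13).
Both groups share the factor (8*r**3 - 13).

(r + 5)*(8*r**3 - 13)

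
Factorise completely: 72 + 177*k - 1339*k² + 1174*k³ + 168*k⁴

(4*k - 3)*(6*k + 1)*(7*k - 3)*(k + 8)

Trying the rational-root candidates, k = -1/6 is a root, so (6*k + 1) divides it; the quotient is 28*k³ + 191*k² - 255*k + 72.
Continuing, k = 3/4 is a root, giving the factor (4*k - 3) and quotient 7*k² + 53*k - 24.
The remaining quadratic factors as (7*k - 3)(k + 8).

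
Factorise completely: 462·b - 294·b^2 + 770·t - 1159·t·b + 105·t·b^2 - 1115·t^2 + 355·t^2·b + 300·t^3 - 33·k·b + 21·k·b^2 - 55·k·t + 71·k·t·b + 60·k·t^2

Group: k·(60·t^2 + 71·t·b - 55·t + 21·b^2 - 33·b) + (5·t - 14)·(60·t^2 + 71·t·b - 55·t + 21·b^2 - 33·b); both groups contain (60·t^2 + 71·t·b - 55·t + 21·b^2 - 33·b), so (k + 5·t - 14) is a factor with cofactor 60·t^2 + 71·t·b - 55·t + 21·b^2 - 33·b.
The cofactor groups again: 60·t^2 + 71·t·b - 55·t + 21·b^2 - 33·b = 12·t·(5·t + 3·b) + (7·b - 11)·(5·t + 3·b); both groups contain (5·t + 3·b), giving (12·t + 7·b - 11)·(5·t + 3·b).

(5·t + 3·b)·(12·t + 7·b - 11)·(k + 5·t - 14)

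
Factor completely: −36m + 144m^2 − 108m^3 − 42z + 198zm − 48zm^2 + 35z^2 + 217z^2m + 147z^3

(3z − 2m + 2)(7z + 6m)(7z + 9m − 3)

Group: 7z(21z^2 + 4zm + 14z − 12m^2 + 12m) + (9m − 3)(21z^2 + 4zm + 14z − 12m^2 + 12m); both groups contain (21z^2 + 4zm + 14z − 12m^2 + 12m), so (7z + 9m − 3) is a factor with cofactor 21z^2 + 4zm + 14z − 12m^2 + 12m.
The cofactor groups again: 21z^2 + 4zm + 14z − 12m^2 + 12m = 7z(3z − 2m + 2) + 6m(3z − 2m + 2); both groups contain (3z − 2m + 2), giving (7z + 6m)(3z − 2m + 2).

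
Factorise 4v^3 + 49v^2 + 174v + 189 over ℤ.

(4v + 9)(v + 3)(v + 7)

By the rational root theorem, v = -3 is a root, so (v + 3) divides it; the quotient is 4v^2 + 37v + 63.
The remaining quadratic factors as (v + 7)(4v + 9).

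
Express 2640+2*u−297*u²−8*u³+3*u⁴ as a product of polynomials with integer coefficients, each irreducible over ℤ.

By the rational root theorem, u = 11 is a root, so (u−11) is a factor; dividing leaves 3*u³+25*u²−22*u−240.
Then u = −8 is a root, so (u+8) is a factor; dividing leaves 3*u²+u−30.
The remaining quadratic factors as (3*u+10)(u−3).

(3*u+10)*(u+8)*(u−11)*(u−3)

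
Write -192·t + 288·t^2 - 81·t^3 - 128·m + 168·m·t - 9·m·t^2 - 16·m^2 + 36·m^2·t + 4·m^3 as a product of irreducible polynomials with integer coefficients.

Group: 2·m·(2·m^2 + 15·m·t - 8·m - 27·t^2 + 96·t - 64) + 3·t·(2·m^2 + 15·m·t - 8·m - 27·t^2 + 96·t - 64); both groups contain (2·m^2 + 15·m·t - 8·m - 27·t^2 + 96·t - 64), so (2·m + 3·t) is a factor with cofactor 2·m^2 + 15·m·t - 8·m - 27·t^2 + 96·t - 64.
The cofactor groups again: 2·m^2 + 15·m·t - 8·m - 27·t^2 + 96·t - 64 = 2·m·(m + 9·t - 8) + (-3·t + 8)·(m + 9·t - 8); both groups contain (m + 9·t - 8), giving (2·m - 3·t + 8)·(m + 9·t - 8).

(2·m + 3·t)·(2·m - 3·t + 8)·(m + 9·t - 8)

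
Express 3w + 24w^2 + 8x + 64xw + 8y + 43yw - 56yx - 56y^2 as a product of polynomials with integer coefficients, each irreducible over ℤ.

-(7y - 8w - 1)(8y + 8x + 3w)

Group: -7y(8y + 8x + 3w) + (8w + 1)(8y + 8x + 3w); both groups contain (8y + 8x + 3w).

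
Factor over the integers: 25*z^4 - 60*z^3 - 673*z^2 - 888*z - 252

Among the possible rational roots, z = -2/5 is a root, giving the factor (5*z + 2) and quotient 5*z^3 - 14*z^2 - 129*z - 126.
Next, z = 7 is a root, so (z - 7) is a factor; dividing leaves 5*z^2 + 21*z + 18.
The remaining quadratic factors as (z + 3)(5*z + 6).

(5*z + 2)*(5*z + 6)*(z + 3)*(z - 7)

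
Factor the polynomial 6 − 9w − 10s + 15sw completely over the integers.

(3w − 2)(5s − 3)

Group as (15sw − 10s) + (−9w + 6) = 5s(3w − 2) − 3(3w − 2).
Both groups share the factor (3w − 2).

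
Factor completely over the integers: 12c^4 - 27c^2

3c^2(2c + 3)(2c - 3)

Every term has a factor of 3c^2. Then 4c^2 - 9 = (2c)² − (3)².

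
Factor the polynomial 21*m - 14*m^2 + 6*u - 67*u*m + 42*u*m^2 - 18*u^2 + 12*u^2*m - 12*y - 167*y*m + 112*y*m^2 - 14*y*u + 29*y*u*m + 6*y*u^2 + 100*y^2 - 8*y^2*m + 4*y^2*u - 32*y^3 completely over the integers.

Group: 4*y*(-8*y^2 - 3*y*u - 16*y*m + 25*y - 6*u*m + 9*u + 2*m - 3) + (-2*u - 7*m)*(-8*y^2 - 3*y*u - 16*y*m + 25*y - 6*u*m + 9*u + 2*m - 3); both groups contain (-8*y^2 - 3*y*u - 16*y*m + 25*y - 6*u*m + 9*u + 2*m - 3), so (4*y - 2*u - 7*m) is a factor with cofactor -8*y^2 - 3*y*u - 16*y*m + 25*y - 6*u*m + 9*u + 2*m - 3.
The cofactor groups again: -8*y^2 - 3*y*u - 16*y*m + 25*y - 6*u*m + 9*u + 2*m - 3 = -y*(8*y + 3*u - 1) + (-2*m + 3)*(8*y + 3*u - 1); both groups contain (8*y + 3*u - 1), giving -(y + 2*m - 3)*(8*y + 3*u - 1).

-(4*y - 2*u - 7*m)*(y + 2*m - 3)*(8*y + 3*u - 1)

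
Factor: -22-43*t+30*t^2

Need a pair with product 30·(-22) = -660 and sum -43: that's 12 and -55.
Split the middle term: 30*t^2+12*t - 55*t-22 = 6*t*(5*t+2) - 11*(5*t+2).

(5*t+2)*(6*t-11)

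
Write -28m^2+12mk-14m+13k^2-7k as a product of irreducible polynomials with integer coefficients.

-(14m-13k+7)(2m+k)

Group: -2m(14m-13k+7) - k(14m-13k+7); both groups contain (14m-13k+7).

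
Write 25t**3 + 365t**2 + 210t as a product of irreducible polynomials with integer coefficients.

Pull out the common factor 5t, then factor the remaining trinomial.

5t(5t + 3)(t + 14)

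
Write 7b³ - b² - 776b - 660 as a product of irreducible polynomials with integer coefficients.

(7b + 6)(b + 10)(b - 11)

Among the possible rational roots, b = 11 is a root, giving the factor (b - 11) and quotient 7b² + 76b + 60.
The remaining quadratic factors as (7b + 6)(b + 10).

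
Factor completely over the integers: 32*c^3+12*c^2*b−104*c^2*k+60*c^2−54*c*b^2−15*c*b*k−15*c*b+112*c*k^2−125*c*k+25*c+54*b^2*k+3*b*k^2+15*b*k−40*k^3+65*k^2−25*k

(8*c−9*b−8*k+5)*(4*c+6*b−5*k+5)*(c−k)

Group: 8*c*(4*c^2+6*c*b−9*c*k+5*c−6*b*k+5*k^2−5*k) + (−9*b−8*k+5)*(4*c^2+6*c*b−9*c*k+5*c−6*b*k+5*k^2−5*k); both groups contain (4*c^2+6*c*b−9*c*k+5*c−6*b*k+5*k^2−5*k), so (8*c−9*b−8*k+5) is a factor with cofactor 4*c^2+6*c*b−9*c*k+5*c−6*b*k+5*k^2−5*k.
The cofactor groups again: 4*c^2+6*c*b−9*c*k+5*c−6*b*k+5*k^2−5*k = c*(4*c+6*b−5*k+5) − k*(4*c+6*b−5*k+5); both groups contain (4*c+6*b−5*k+5), giving (c−k)*(4*c+6*b−5*k+5).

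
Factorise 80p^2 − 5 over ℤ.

5(4p + 1)(4p − 1)

Factor out 5, leaving 16p^2 − 1, which is a difference of two squares.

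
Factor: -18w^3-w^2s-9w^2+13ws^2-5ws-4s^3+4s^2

-(9w-4s)(2w-s+1)(w+s)

Group: 2w(-9w^2-5ws+4s^2) + (-s+1)(-9w^2-5ws+4s^2); both groups contain (-9w^2-5ws+4s^2), so (2w-s+1) is a factor with cofactor -9w^2-5ws+4s^2.
The cofactor groups again: -9w^2-5ws+4s^2 = -w(9w-4s) - s(9w-4s); both groups contain (9w-4s), giving -(w+s)(9w-4s).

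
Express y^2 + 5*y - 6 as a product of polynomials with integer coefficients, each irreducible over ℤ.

Two integers with product -6 and sum 5 are 6 and -1.

(y + 6)*(y - 1)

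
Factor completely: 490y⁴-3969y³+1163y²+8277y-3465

(2y-15)(5y+7)(7y-11)(7y-3)

Testing divisors of the constant over divisors of the leading coefficient, y = -7/5 is a root, so (5y+7) is a factor; dividing leaves 98y³-931y²+1536y-495.
Continuing, y = 3/7 is a root, giving the factor (7y-3) and quotient 14y²-127y+165.
The remaining quadratic factors as (2y-15)(7y-11).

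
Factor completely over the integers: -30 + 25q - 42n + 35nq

(5q - 6)(7n + 5)

Group as (35nq - 42n) + (25q - 30) = 7n(5q - 6) + 5(5q - 6).
Both groups share the factor (5q - 6).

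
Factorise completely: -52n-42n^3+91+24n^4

Group as (24n^4-52n) + (-42n^3+91) = 4n(6n^3-13) - 7(6n^3-13).
Both groups share the factor (6n^3-13).

(4n-7)(6n^3-13)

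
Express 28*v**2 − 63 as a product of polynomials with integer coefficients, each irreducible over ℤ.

7*(2*v + 3)*(2*v − 3)

Pull out the common factor 7; 4*v**2 − 9 is a difference of squares.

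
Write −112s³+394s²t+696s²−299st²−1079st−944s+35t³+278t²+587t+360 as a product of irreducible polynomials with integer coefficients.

Group: 7s(−16s²+54st+88s−35t²−103t−72) + (−t−5)(−16s²+54st+88s−35t²−103t−72); both groups contain (−16s²+54st+88s−35t²−103t−72), so (7s−t−5) is a factor with cofactor −16s²+54st+88s−35t²−103t−72.
The cofactor groups again: −16s²+54st+88s−35t²−103t−72 = −2s(8s−7t−8) + (5t+9)(8s−7t−8); both groups contain (8s−7t−8), giving −(2s−5t−9)(8s−7t−8).

−(2s−5t−9)(7s−t−5)(8s−7t−8)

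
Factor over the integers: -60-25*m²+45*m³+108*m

(9*m-5)*(5*m²+12)

Group as (45*m³+108*m) + (-25*m²-60) = 9*m*(5*m²+12) - 5*(5*m²+12).
Both groups share the factor (5*m²+12).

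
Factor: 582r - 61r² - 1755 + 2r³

Among the possible rational roots, r = 13/2 is a root, giving the factor (2r - 13) and quotient r² - 24r + 135.
The remaining quadratic factors as (r - 15)(r - 9).

(2r - 13)(r - 15)(r - 9)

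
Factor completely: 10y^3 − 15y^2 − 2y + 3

Group as (10y^3 − 2y) + (−15y^2 + 3) = 2y(5y^2 − 1) − 3(5y^2 − 1).
Both groups share the factor (5y^2 − 1).

(2y − 3)(5y^2 − 1)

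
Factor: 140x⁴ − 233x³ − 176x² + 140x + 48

Among the possible rational roots, x = −2/7 is a root, giving the factor (7x + 2) and quotient 20x³ − 39x² − 14x + 24.
Next, x = 2 is a root, so (x − 2) divides it; the quotient is 20x² + x − 12.
The remaining quadratic factors as (4x − 3)(5x + 4).

(4x − 3)(5x + 4)(7x + 2)(x − 2)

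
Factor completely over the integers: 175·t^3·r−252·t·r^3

7·r·t·(5·t−6·r)·(5·t+6·r)

Pull out the common factor 7·t·r; 25·t^2−36·r^2 is a difference of squares.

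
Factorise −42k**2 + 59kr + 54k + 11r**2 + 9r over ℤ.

Group: −6k(7k − 11r − 9) − r(7k − 11r − 9); both groups contain (7k − 11r − 9).

−(6k + r)(7k − 11r − 9)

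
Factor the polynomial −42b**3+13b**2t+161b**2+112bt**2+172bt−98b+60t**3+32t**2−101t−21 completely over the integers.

−(6b+5t+1)(7b+6t−7)(b−2t−3)

Group: 7b(−6b**2+7bt+17b+10t**2+17t+3) + (6t−7)(−6b**2+7bt+17b+10t**2+17t+3); both groups contain (−6b**2+7bt+17b+10t**2+17t+3), so (7b+6t−7) is a factor with cofactor −6b**2+7bt+17b+10t**2+17t+3.
The cofactor groups again: −6b**2+7bt+17b+10t**2+17t+3 = −b(6b+5t+1) + (2t+3)(6b+5t+1); both groups contain (6b+5t+1), giving −(b−2t−3)(6b+5t+1).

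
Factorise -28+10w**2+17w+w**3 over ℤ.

(w+4)(w+7)(w-1)

Testing divisors of the constant over divisors of the leading coefficient, w = -4 is a root, so (w+4) is a factor; dividing leaves w**2+6w-7.
The remaining quadratic factors as (w-1)(w+7).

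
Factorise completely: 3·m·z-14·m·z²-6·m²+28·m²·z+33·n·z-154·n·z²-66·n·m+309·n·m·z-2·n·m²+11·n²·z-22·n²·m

-(2·m-z)·(11·n+m)·(n-14·z+3)

Group: 2·m·(-11·n²-n·m+154·n·z-33·n+14·m·z-3·m) - z·(-11·n²-n·m+154·n·z-33·n+14·m·z-3·m); both groups contain (-11·n²-n·m+154·n·z-33·n+14·m·z-3·m), so (2·m-z) is a factor with cofactor -11·n²-n·m+154·n·z-33·n+14·m·z-3·m.
The cofactor groups again: -11·n²-n·m+154·n·z-33·n+14·m·z-3·m = -n·(11·n+m) + (14·z-3)·(11·n+m); both groups contain (11·n+m), giving -(n-14·z+3)·(11·n+m).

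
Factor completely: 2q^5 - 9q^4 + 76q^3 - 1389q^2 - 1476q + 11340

(2q - 5)(q + 3)(q - 9)(q^2 + 4q + 84)

By the rational root theorem, q = -3 is a root, giving the factor (q + 3) and quotient 2q^4 - 15q^3 + 121q^2 - 1752q + 3780.
Then q = 9 is a root, so (q - 9) divides it; the quotient is 2q^3 + 3q^2 + 148q - 420.
Continuing, q = 5/2 is a root, giving the factor (2q - 5) and quotient q^2 + 4q + 84.
The quadratic q^2 + 4q + 84 has discriminant -320 < 0 and is irreducible over ℤ.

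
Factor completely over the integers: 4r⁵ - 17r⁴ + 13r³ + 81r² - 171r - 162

Among the possible rational roots, r = -2 is a root, so (r + 2) is a factor; dividing leaves 4r⁴ - 25r³ + 63r² - 45r - 81.
Continuing, r = 3 is a root, so (r - 3) divides it; the quotient is 4r³ - 13r² + 24r + 27.
Next, r = -3/4 is a root, so (4r + 3) is a factor; dividing leaves r² - 4r + 9.
The quadratic r² - 4r + 9 has discriminant -20 < 0 and is irreducible over ℤ.

(4r + 3)(r + 2)(r - 3)(r² - 4r + 9)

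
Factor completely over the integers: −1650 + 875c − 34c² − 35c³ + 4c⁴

(4c − 11)(c + 5)(c − 5)(c − 6)

Among the possible rational roots, c = 5 is a root, so (c − 5) divides it; the quotient is 4c³ − 15c² − 109c + 330.
Continuing, c = 11/4 is a root, giving the factor (4c − 11) and quotient c² − c − 30.
The remaining quadratic factors as (c − 6)(c + 5).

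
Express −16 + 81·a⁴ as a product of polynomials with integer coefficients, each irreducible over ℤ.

(3·a + 2)·(3·a − 2)·(9·a² + 4)

Difference of squares twice: with A = 3·a and B = 2, A⁴ − B⁴ = (A² − B²)(A² + B²), and A² − B² factors again.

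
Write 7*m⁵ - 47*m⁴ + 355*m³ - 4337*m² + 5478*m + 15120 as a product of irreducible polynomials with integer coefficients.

Among the possible rational roots, m = 3 is a root, so (m - 3) divides it; the quotient is 7*m⁴ - 26*m³ + 277*m² - 3506*m - 5040.
Continuing, m = 8 is a root, so (m - 8) is a factor; dividing leaves 7*m³ + 30*m² + 517*m + 630.
Then m = -9/7 is a root, so (7*m + 9) divides it; the quotient is m² + 3*m + 70.
The quadratic m² + 3*m + 70 has discriminant -271 < 0 and is irreducible over ℤ.

(7*m + 9)*(m - 3)*(m - 8)*(m² + 3*m + 70)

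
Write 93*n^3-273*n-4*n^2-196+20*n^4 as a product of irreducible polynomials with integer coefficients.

(4*n-7)*(5*n+7)*(n+1)*(n+4)

Among the possible rational roots, n = -1 is a root, so (n+1) divides it; the quotient is 20*n^3+73*n^2-77*n-196.
Then n = -4 is a root, so (n+4) divides it; the quotient is 20*n^2-7*n-49.
The remaining quadratic factors as (5*n+7)(4*n-7).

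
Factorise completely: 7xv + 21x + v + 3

Group as (7xv + 21x) + (v + 3) = 7x(v + 3) + (v + 3).
Both groups share the factor (v + 3).

(7x + 1)(v + 3)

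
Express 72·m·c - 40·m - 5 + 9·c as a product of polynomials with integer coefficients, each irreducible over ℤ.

Group as (72·m·c - 40·m) + (9·c - 5) = 8·m·(9·c - 5) + (9·c - 5).
Both groups share the factor (9·c - 5).

(8·m + 1)·(9·c - 5)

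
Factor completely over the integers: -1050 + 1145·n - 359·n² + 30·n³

(2·n - 15)·(3·n - 5)·(5·n - 14)

Trying the rational-root candidates, n = 15/2 is a root, giving the factor (2·n - 15) and quotient 15·n² - 67·n + 70.
The remaining quadratic factors as (3·n - 5)(5·n - 14).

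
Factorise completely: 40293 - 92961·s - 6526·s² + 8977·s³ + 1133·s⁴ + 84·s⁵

(3·s + 11)·(4·s - 11)·(7·s - 3)·(s² + 13·s + 111)

Trying the rational-root candidates, s = 3/7 is a root, so (7·s - 3) divides it; the quotient is 12·s⁴ + 167·s³ + 1354·s² - 352·s - 13431.
Next, s = 11/4 is a root, so (4·s - 11) divides it; the quotient is 3·s³ + 50·s² + 476·s + 1221.
Then s = -11/3 is a root, so (3·s + 11) is a factor; dividing leaves s² + 13·s + 111.
The quadratic s² + 13·s + 111 has discriminant -275 < 0 and is irreducible over ℤ.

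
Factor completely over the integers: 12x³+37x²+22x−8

Among the possible rational roots, x = −2 is a root, giving the factor (x+2) and quotient 12x²+13x−4.
The remaining quadratic factors as (3x+4)(4x−1).

(3x+4)(4x−1)(x+2)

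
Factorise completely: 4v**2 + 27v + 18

(4v + 3)(v + 6)

Need a pair with product 4·18 = 72 and sum 27: that's 3 and 24.
Split the middle term: 4v**2 + 3v + 24v + 18 = v(4v + 3) + 6(4v + 3).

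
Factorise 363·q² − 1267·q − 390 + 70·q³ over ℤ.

Testing divisors of the constant over divisors of the leading coefficient, q = −2/7 is a root, so (7·q + 2) divides it; the quotient is 10·q² + 49·q − 195.
The remaining quadratic factors as (5·q − 13)(2·q + 15).

(2·q + 15)·(5·q − 13)·(7·q + 2)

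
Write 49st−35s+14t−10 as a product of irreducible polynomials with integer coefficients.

Group as (49st−35s) + (14t−10) = 7s(7t−5) + 2(7t−5).
Both groups share the factor (7t−5).

(7s+2)(7t−5)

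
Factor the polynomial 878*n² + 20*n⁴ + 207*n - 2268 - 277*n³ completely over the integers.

Among the possible rational roots, n = -7/5 is a root, so (5*n + 7) divides it; the quotient is 4*n³ - 61*n² + 261*n - 324.
Next, n = 9 is a root, so (n - 9) divides it; the quotient is 4*n² - 25*n + 36.
The remaining quadratic factors as (n - 4)(4*n - 9).

(4*n - 9)*(5*n + 7)*(n - 4)*(n - 9)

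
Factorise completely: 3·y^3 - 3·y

Pull out the common factor 3·y; y^2 - 1 is a difference of squares.

3·y·(y + 1)·(y - 1)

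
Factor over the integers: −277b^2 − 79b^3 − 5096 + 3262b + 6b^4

Among the possible rational roots, b = −7 is a root, so (b + 7) divides it; the quotient is 6b^3 − 121b^2 + 570b − 728.
Then b = 4 is a root, giving the factor (b − 4) and quotient 6b^2 − 97b + 182.
The remaining quadratic factors as (b − 14)(6b − 13).

(6b − 13)(b + 7)(b − 14)(b − 4)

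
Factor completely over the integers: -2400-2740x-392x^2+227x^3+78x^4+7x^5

(7x+8)(x+5)(x-3)(x^2+8x+20)

By the rational root theorem, x = -8/7 is a root, so (7x+8) is a factor; dividing leaves x^4+10x^3+21x^2-80x-300.
Next, x = 3 is a root, giving the factor (x-3) and quotient x^3+13x^2+60x+100.
Then x = -5 is a root, so (x+5) divides it; the quotient is x^2+8x+20.
The quadratic x^2+8x+20 has discriminant -16 < 0 and is irreducible over ℤ.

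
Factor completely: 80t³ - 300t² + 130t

10t(2t - 1)(4t - 13)

Pull out the common factor 10t, then factor the remaining trinomial.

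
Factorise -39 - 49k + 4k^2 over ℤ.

Need a pair with product 4·(-39) = -156 and sum -49: that's 3 and -52.
Split the middle term: 4k^2 + 3k - 52k - 39 = k(4k + 3) - 13(4k + 3).

(4k + 3)(k - 13)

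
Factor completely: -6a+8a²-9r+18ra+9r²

Group: 3r(3r+4a-3) + 2a(3r+4a-3); both groups contain (3r+4a-3).

(3r+2a)(3r+4a-3)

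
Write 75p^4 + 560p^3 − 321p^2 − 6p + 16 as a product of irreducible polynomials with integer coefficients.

Among the possible rational roots, p = −1/5 is a root, so (5p + 1) is a factor; dividing leaves 15p^3 + 109p^2 − 86p + 16.
Next, p = 2/5 is a root, giving the factor (5p − 2) and quotient 3p^2 + 23p − 8.
The remaining quadratic factors as (3p − 1)(p + 8).

(3p − 1)(5p + 1)(5p − 2)(p + 8)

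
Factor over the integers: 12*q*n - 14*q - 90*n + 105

Group as (12*q*n - 14*q) + (-90*n + 105) = 2*q*(6*n - 7) - 15*(6*n - 7).
Both groups share the factor (6*n - 7).

(2*q - 15)*(6*n - 7)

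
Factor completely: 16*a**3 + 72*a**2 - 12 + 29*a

By the rational root theorem, a = 1/4 is a root, so (4*a - 1) divides it; the quotient is 4*a**2 + 19*a + 12.
The remaining quadratic factors as (4*a + 3)(a + 4).

(4*a + 3)*(4*a - 1)*(a + 4)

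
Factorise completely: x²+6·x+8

Two integers with product 8 and sum 6 are 2 and 4.

(x+2)·(x+4)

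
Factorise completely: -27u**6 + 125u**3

Factor out u**3 first: what remains is -27u**3 + 125.
Recognize a difference of cubes with the parts 5 and 3u.

-u**3(3u - 5)(9u**2 + 15u + 25)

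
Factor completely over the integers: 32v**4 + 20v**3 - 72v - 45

Group as (32v**4 - 72v) + (20v**3 - 45) = 8v(4v**3 - 9) + 5(4v**3 - 9).
Both groups share the factor (4v**3 - 9).

(8v + 5)(4v**3 - 9)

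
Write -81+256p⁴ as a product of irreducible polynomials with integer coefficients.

(4p+3)(4p-3)(16p²+9)

Difference of squares twice: with A = 4p and B = 3, A⁴ − B⁴ = (A² − B²)(A² + B²), and A² − B² factors again.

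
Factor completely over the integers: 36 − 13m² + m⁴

Substitute u = m² to get a quadratic in u, then factor.
m² − 9 is a difference of squares.
m² − 4 is a difference of squares.

(m + 2)(m + 3)(m − 2)(m − 3)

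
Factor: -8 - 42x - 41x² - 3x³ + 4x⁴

(4x + 1)(x + 1)(x + 2)(x - 4)

Testing divisors of the constant over divisors of the leading coefficient, x = -1/4 is a root, so (4x + 1) is a factor; dividing leaves x³ - x² - 10x - 8.
Then x = -2 is a root, giving the factor (x + 2) and quotient x² - 3x - 4.
The remaining quadratic factors as (x + 1)(x - 4).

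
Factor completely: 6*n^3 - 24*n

Pull out the common factor 6*n; n^2 - 4 is a difference of squares.

6*n*(n + 2)*(n - 2)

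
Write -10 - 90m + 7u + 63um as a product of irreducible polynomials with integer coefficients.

(7u - 10)(9m + 1)

Group as (63um + 7u) + (-90m - 10) = 7u(9m + 1) - 10(9m + 1).
Both groups share the factor (9m + 1).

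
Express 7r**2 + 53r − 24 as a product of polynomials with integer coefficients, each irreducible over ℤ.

Need a pair with product 7·(−24) = −168 and sum 53: that's 56 and −3.
Split the middle term: 7r**2 + 56r − 3r − 24 = 7r(r + 8) − 3(r + 8).

(7r − 3)(r + 8)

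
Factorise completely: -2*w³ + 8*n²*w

2*w*(2*n + w)*(2*n - w)

Factor out 2*w, leaving 4*n² - w², which is a difference of two squares.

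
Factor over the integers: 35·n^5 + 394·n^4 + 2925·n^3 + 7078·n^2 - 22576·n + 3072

(5·n - 8)·(7·n - 1)·(n + 6)·(n^2 + 7·n + 64)

Testing divisors of the constant over divisors of the leading coefficient, n = 1/7 is a root, giving the factor (7·n - 1) and quotient 5·n^4 + 57·n^3 + 426·n^2 + 1072·n - 3072.
Then n = -6 is a root, giving the factor (n + 6) and quotient 5·n^3 + 27·n^2 + 264·n - 512.
Then n = 8/5 is a root, giving the factor (5·n - 8) and quotient n^2 + 7·n + 64.
The quadratic n^2 + 7·n + 64 has discriminant -207 < 0 and is irreducible over ℤ.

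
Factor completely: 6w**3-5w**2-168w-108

By the rational root theorem, w = 6 is a root, so (w-6) is a factor; dividing leaves 6w**2+31w+18.
The remaining quadratic factors as (2w+9)(3w+2).

(2w+9)(3w+2)(w-6)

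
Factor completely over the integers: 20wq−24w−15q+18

(4w−3)(5q−6)

Group as (20wq−24w) + (−15q+18) = 4w(5q−6) − 3(5q−6).
Both groups share the factor (5q−6).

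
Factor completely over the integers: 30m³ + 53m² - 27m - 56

(5m + 8)(6m + 7)(m - 1)

By the rational root theorem, m = 1 is a root, so (m - 1) is a factor; dividing leaves 30m² + 83m + 56.
The remaining quadratic factors as (6m + 7)(5m + 8).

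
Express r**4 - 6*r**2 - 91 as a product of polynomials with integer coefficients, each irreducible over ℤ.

(r**2 + 7)*(r**2 - 13)

Substitute u = r**2 to get a quadratic in u, then factor.
r**2 + 7 is irreducible over ℤ (always positive, so no real roots).
r**2 - 13 is irreducible over ℤ (13 is not a perfect square).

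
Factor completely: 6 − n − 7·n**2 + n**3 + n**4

(n + 1)·(n + 3)·(n − 1)·(n − 2)

Testing divisors of the constant over divisors of the leading coefficient, n = 1 is a root, giving the factor (n − 1) and quotient n**3 + 2·n**2 − 5·n − 6.
Next, n = 2 is a root, so (n − 2) is a factor; dividing leaves n**2 + 4·n + 3.
The remaining quadratic factors as (n + 1)(n + 3).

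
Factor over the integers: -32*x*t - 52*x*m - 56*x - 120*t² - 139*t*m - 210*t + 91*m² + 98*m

-(4*x + 15*t - 7*m)*(8*t + 13*m + 14)

Group: -4*x*(8*t + 13*m + 14) + (-15*t + 7*m)*(8*t + 13*m + 14); both groups contain (8*t + 13*m + 14).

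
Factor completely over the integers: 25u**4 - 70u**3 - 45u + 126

(5u - 14)(5u**3 - 9)

Group as (25u**4 - 45u) + (-70u**3 + 126) = 5u(5u**3 - 9) - 14(5u**3 - 9).
Both groups share the factor (5u**3 - 9).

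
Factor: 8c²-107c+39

(8c-3)(c-13)

Need a pair with product 8·39 = 312 and sum -107: that's -104 and -3.
Split the middle term: 8c²-104c - 3c+39 = 8c(c-13) - 3(c-13).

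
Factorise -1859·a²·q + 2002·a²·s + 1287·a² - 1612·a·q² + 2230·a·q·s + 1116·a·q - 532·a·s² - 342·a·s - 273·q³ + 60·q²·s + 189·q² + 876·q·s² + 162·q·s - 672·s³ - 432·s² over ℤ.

-(11·a + 7·q - 8·s)·(13·a + 3·q + 6·s)·(13·q - 14·s - 9)

Group: 13·a·(-143·a·q + 154·a·s + 99·a - 91·q² + 202·q·s + 63·q - 112·s² - 72·s) + (3·q + 6·s)·(-143·a·q + 154·a·s + 99·a - 91·q² + 202·q·s + 63·q - 112·s² - 72·s); both groups contain (-143·a·q + 154·a·s + 99·a - 91·q² + 202·q·s + 63·q - 112·s² - 72·s), so (13·a + 3·q + 6·s) is a factor with cofactor -143·a·q + 154·a·s + 99·a - 91·q² + 202·q·s + 63·q - 112·s² - 72·s.
The cofactor groups again: -143·a·q + 154·a·s + 99·a - 91·q² + 202·q·s + 63·q - 112·s² - 72·s = -11·a·(13·q - 14·s - 9) + (-7·q + 8·s)·(13·q - 14·s - 9); both groups contain (13·q - 14·s - 9), giving -(11·a + 7·q - 8·s)·(13·q - 14·s - 9).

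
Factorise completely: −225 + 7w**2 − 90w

(7w + 15)(w − 15)

Need a pair with product 7·(−225) = −1575 and sum −90: that's −105 and 15.
Split the middle term: 7w**2 − 105w + 15w − 225 = 7w(w − 15) + 15(w − 15).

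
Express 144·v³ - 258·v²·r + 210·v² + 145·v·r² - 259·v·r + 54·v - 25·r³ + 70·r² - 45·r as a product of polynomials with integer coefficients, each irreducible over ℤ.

Group: 6·v·(24·v² - 23·v·r + 35·v + 5·r² - 14·r + 9) - 5·r·(24·v² - 23·v·r + 35·v + 5·r² - 14·r + 9); both groups contain (24·v² - 23·v·r + 35·v + 5·r² - 14·r + 9), so (6·v - 5·r) is a factor with cofactor 24·v² - 23·v·r + 35·v + 5·r² - 14·r + 9.
The cofactor groups again: 24·v² - 23·v·r + 35·v + 5·r² - 14·r + 9 = 3·v·(8·v - 5·r + 9) + (-r + 1)·(8·v - 5·r + 9); both groups contain (8·v - 5·r + 9), giving (3·v - r + 1)·(8·v - 5·r + 9).

(6·v - 5·r)·(8·v - 5·r + 9)·(3·v - r + 1)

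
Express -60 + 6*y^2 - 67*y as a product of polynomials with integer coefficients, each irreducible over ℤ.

Need a pair with product 6·(-60) = -360 and sum -67: that's -72 and 5.
Split the middle term: 6*y^2 - 72*y + 5*y - 60 = 6*y*(y - 12) + 5*(y - 12).

(6*y + 5)*(y - 12)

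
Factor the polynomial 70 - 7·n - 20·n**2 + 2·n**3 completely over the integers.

(n - 10)·(2·n**2 - 7)

Group as (2·n**3 - 7·n) + (-20·n**2 + 70) = n·(2·n**2 - 7) - 10·(2·n**2 - 7).
Both groups share the factor (2·n**2 - 7).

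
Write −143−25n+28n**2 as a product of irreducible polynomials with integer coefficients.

Need a pair with product 28·(−143) = −4004 and sum −25: that's 52 and −77.
Split the middle term: 28n**2+52n − 77n−143 = 4n(7n+13) − 11(7n+13).

(4n−11)(7n+13)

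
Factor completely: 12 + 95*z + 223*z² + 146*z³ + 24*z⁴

(2*z + 3)*(3*z + 1)*(4*z + 1)*(z + 4)

Trying the rational-root candidates, z = -4 is a root, so (z + 4) is a factor; dividing leaves 24*z³ + 50*z² + 23*z + 3.
Continuing, z = -3/2 is a root, so (2*z + 3) is a factor; dividing leaves 12*z² + 7*z + 1.
The remaining quadratic factors as (3*z + 1)(4*z + 1).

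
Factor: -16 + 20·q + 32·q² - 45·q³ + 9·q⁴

Trying the rational-root candidates, q = -2/3 is a root, so (3·q + 2) divides it; the quotient is 3·q³ - 17·q² + 22·q - 8.
Then q = 2/3 is a root, so (3·q - 2) divides it; the quotient is q² - 5·q + 4.
The remaining quadratic factors as (q - 1)(q - 4).

(3·q + 2)·(3·q - 2)·(q - 1)·(q - 4)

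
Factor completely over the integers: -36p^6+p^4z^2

Pull out the common factor p^4, leaving -36p^2+z^2.
Recognize a difference of squares with the parts z and 6p.

-p^4(6p+z)(6p-z)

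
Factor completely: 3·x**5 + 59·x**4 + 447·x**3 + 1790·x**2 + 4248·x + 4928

(3·x + 14)·(x + 4)·(x + 8)·(x**2 + 3·x + 11)

Among the possible rational roots, x = −4 is a root, giving the factor (x + 4) and quotient 3·x**4 + 47·x**3 + 259·x**2 + 754·x + 1232.
Continuing, x = −8 is a root, giving the factor (x + 8) and quotient 3·x**3 + 23·x**2 + 75·x + 154.
Continuing, x = −14/3 is a root, giving the factor (3·x + 14) and quotient x**2 + 3·x + 11.
The quadratic x**2 + 3·x + 11 has discriminant −35 < 0 and is irreducible over ℤ.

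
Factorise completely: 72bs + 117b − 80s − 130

Group as (72bs + 117b) + (−80s − 130) = 9b(8s + 13) − 10(8s + 13).
Both groups share the factor (8s + 13).

(8s + 13)(9b − 10)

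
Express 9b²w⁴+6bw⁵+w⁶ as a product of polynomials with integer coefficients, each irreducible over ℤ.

w⁴(3b+w)²

Factor out w⁴ first: what remains is 9b²+6bw+w².
Recognize a perfect-square trinomial with the parts w and 3b.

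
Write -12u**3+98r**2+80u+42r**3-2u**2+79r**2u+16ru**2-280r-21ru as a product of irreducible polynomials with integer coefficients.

(2r+3u+8)(3r+2u-5)(7r-2u)

Group: 3r(14r**2+17ru+56r-6u**2-16u) + (2u-5)(14r**2+17ru+56r-6u**2-16u); both groups contain (14r**2+17ru+56r-6u**2-16u), so (3r+2u-5) is a factor with cofactor 14r**2+17ru+56r-6u**2-16u.
The cofactor groups again: 14r**2+17ru+56r-6u**2-16u = 2r(7r-2u) + (3u+8)(7r-2u); both groups contain (7r-2u), giving (2r+3u+8)(7r-2u).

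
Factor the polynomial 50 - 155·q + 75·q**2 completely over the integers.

Pull out the common factor 5, then factor the remaining trinomial.

5·(3·q - 5)·(5·q - 2)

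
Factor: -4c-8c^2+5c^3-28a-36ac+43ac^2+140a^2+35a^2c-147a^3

-(3a+c-2)(7a+c)(7a-5c-2)

Group: 7a(-21a^2+8ac+20a+5c^2-8c-4) + c(-21a^2+8ac+20a+5c^2-8c-4); both groups contain (-21a^2+8ac+20a+5c^2-8c-4), so (7a+c) is a factor with cofactor -21a^2+8ac+20a+5c^2-8c-4.
The cofactor groups again: -21a^2+8ac+20a+5c^2-8c-4 = -3a(7a-5c-2) + (-c+2)(7a-5c-2); both groups contain (7a-5c-2), giving -(3a+c-2)(7a-5c-2).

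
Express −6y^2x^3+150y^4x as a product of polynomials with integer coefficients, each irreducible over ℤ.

6xy^2(5y−x)(5y+x)

Every term has a factor of 6y^2x. Then 25y^2−x^2 = (5y)² − (x)².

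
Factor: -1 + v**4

Write as (v**2)² − (1)², then factor v**2 - 1 once more.

(v + 1)(v - 1)(v**2 + 1)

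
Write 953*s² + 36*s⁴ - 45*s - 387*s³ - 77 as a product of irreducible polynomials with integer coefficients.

(3*s - 1)*(3*s - 11)*(4*s + 1)*(s - 7)

Among the possible rational roots, s = 7 is a root, so (s - 7) divides it; the quotient is 36*s³ - 135*s² + 8*s + 11.
Continuing, s = -1/4 is a root, giving the factor (4*s + 1) and quotient 9*s² - 36*s + 11.
The remaining quadratic factors as (3*s - 11)(3*s - 1).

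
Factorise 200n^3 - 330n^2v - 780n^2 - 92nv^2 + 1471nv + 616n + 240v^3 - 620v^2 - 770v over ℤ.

(10n - 12v - 11)(4n - 5v)(5n + 4v - 14)

Group: 4n(50n^2 - 20nv - 195n - 48v^2 + 124v + 154) - 5v(50n^2 - 20nv - 195n - 48v^2 + 124v + 154); both groups contain (50n^2 - 20nv - 195n - 48v^2 + 124v + 154), so (4n - 5v) is a factor with cofactor 50n^2 - 20nv - 195n - 48v^2 + 124v + 154.
The cofactor groups again: 50n^2 - 20nv - 195n - 48v^2 + 124v + 154 = 10n(5n + 4v - 14) + (-12v - 11)(5n + 4v - 14); both groups contain (5n + 4v - 14), giving (10n - 12v - 11)(5n + 4v - 14).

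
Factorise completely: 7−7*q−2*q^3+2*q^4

(q−1)*(2*q^3−7)

Group as (2*q^4−7*q) + (−2*q^3+7) = q*(2*q^3−7) − (2*q^3−7).
Both groups share the factor (2*q^3−7).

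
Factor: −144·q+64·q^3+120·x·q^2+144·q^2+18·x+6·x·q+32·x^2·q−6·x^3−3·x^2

−(x−8·q)·(3·x+2·q+6)·(2·x+4·q−3)

Group: x·(−6·x^2−16·x·q−3·x−8·q^2−18·q+18) − 8·q·(−6·x^2−16·x·q−3·x−8·q^2−18·q+18); both groups contain (−6·x^2−16·x·q−3·x−8·q^2−18·q+18), so (x−8·q) is a factor with cofactor −6·x^2−16·x·q−3·x−8·q^2−18·q+18.
The cofactor groups again: −6·x^2−16·x·q−3·x−8·q^2−18·q+18 = −3·x·(2·x+4·q−3) + (−2·q−6)·(2·x+4·q−3); both groups contain (2·x+4·q−3), giving −(3·x+2·q+6)·(2·x+4·q−3).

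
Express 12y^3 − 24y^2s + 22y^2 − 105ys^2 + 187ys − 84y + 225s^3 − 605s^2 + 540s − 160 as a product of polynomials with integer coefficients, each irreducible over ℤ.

Group: 2y(6y^2 + 3ys − y − 45s^2 + 85s − 40) + (−5s + 4)(6y^2 + 3ys − y − 45s^2 + 85s − 40); both groups contain (6y^2 + 3ys − y − 45s^2 + 85s − 40), so (2y − 5s + 4) is a factor with cofactor 6y^2 + 3ys − y − 45s^2 + 85s − 40.
The cofactor groups again: 6y^2 + 3ys − y − 45s^2 + 85s − 40 = 3y(2y − 5s + 5) + (9s − 8)(2y − 5s + 5); both groups contain (2y − 5s + 5), giving (3y + 9s − 8)(2y − 5s + 5).

(2y − 5s + 4)(2y − 5s + 5)(3y + 9s − 8)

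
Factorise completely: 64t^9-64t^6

Every term has a factor of 64t^6; factoring it out leaves t^3-1.
Recognize a difference of cubes with the parts t and 1.

64t^6(t-1)(t^2+t+1)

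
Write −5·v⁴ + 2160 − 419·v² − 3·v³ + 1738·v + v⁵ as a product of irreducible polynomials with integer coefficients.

(v + 1)·(v − 5)·(v − 8)·(v² + 7·v + 54)

Trying the rational-root candidates, v = 5 is a root, giving the factor (v − 5) and quotient v⁴ − 3·v² − 434·v − 432.
Next, v = 8 is a root, giving the factor (v − 8) and quotient v³ + 8·v² + 61·v + 54.
Then v = −1 is a root, so (v + 1) divides it; the quotient is v² + 7·v + 54.
The quadratic v² + 7·v + 54 has discriminant −167 < 0 and is irreducible over ℤ.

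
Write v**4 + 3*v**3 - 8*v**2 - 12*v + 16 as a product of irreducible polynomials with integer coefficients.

(v + 2)*(v + 4)*(v - 1)*(v - 2)

Trying the rational-root candidates, v = 1 is a root, so (v - 1) divides it; the quotient is v**3 + 4*v**2 - 4*v - 16.
Next, v = 2 is a root, giving the factor (v - 2) and quotient v**2 + 6*v + 8.
The remaining quadratic factors as (v + 4)(v + 2).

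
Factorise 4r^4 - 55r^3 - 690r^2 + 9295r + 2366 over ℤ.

(4r + 1)(r + 13)(r - 13)(r - 14)

By the rational root theorem, r = -13 is a root, so (r + 13) divides it; the quotient is 4r^3 - 107r^2 + 701r + 182.
Then r = 13 is a root, so (r - 13) is a factor; dividing leaves 4r^2 - 55r - 14.
The remaining quadratic factors as (r - 14)(4r + 1).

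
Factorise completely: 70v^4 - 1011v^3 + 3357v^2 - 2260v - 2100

(2v + 1)(5v - 14)(7v - 15)(v - 10)

Trying the rational-root candidates, v = 10 is a root, giving the factor (v - 10) and quotient 70v^3 - 311v^2 + 247v + 210.
Then v = -1/2 is a root, so (2v + 1) is a factor; dividing leaves 35v^2 - 173v + 210.
The remaining quadratic factors as (5v - 14)(7v - 15).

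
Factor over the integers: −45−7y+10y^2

(2y−5)(5y+9)

Need a pair with product 10·(−45) = −450 and sum −7: that's −25 and 18.
Split the middle term: 10y^2−25y + 18y−45 = 5y(2y−5) + 9(2y−5).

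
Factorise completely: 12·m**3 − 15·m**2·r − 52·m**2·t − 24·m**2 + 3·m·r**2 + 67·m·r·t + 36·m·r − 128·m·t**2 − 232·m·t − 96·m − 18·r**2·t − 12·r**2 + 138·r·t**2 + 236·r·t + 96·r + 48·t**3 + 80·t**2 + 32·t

(3·m − 3·r − t)·(4·m − r + 8·t + 8)·(m − 6·t − 4)

Group: 3·m·(4·m**2 − m·r − 16·m·t − 8·m + 6·r·t + 4·r − 48·t**2 − 80·t − 32) + (−3·r − t)·(4·m**2 − m·r − 16·m·t − 8·m + 6·r·t + 4·r − 48·t**2 − 80·t − 32); both groups contain (4·m**2 − m·r − 16·m·t − 8·m + 6·r·t + 4·r − 48·t**2 − 80·t − 32), so (3·m − 3·r − t) is a factor with cofactor 4·m**2 − m·r − 16·m·t − 8·m + 6·r·t + 4·r − 48·t**2 − 80·t − 32.
The cofactor groups again: 4·m**2 − m·r − 16·m·t − 8·m + 6·r·t + 4·r − 48·t**2 − 80·t − 32 = m·(4·m − r + 8·t + 8) + (−6·t − 4)·(4·m − r + 8·t + 8); both groups contain (4·m − r + 8·t + 8), giving (m − 6·t − 4)·(4·m − r + 8·t + 8).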